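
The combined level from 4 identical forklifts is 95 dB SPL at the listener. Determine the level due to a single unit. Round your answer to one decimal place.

4 equal contributions raise the level by 10·log₁₀ 4 = 6.021 dB, so each unit alone gives 95 − 6.021.

89.0 dB SPL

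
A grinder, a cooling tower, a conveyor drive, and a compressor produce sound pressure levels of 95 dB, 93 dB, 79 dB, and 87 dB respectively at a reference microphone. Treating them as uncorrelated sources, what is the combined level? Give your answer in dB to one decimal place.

97.6 dB

Incoherent sources combine by intensity addition: L_total = 10·log₁₀(Σ 10^(L_i/10)).
Σ 10^(L/10) = 10^(95/10) + 10^(93/10) + 10^(79/10) + 10^(87/10) = 5.738e+09.
L_total = 10·log₁₀(5.738e+09) = 97.59 dB.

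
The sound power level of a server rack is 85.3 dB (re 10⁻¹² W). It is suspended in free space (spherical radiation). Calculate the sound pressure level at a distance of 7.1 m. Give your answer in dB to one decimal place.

Free-field spherical radiation: L_p = L_w − 10·log₁₀(4π·r²), r = 7.1 m.
4π·r² = 633.5 m², 10·log₁₀ of that is 28.017 dB.
L_p = 85.3 − 28.017 = 57.28 dB.

57.3 dB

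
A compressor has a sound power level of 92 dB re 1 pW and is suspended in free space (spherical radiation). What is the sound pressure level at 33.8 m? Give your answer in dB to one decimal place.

L_p = L_w − 10·log₁₀(4π·r²) with r = 33.8 m.
4π·r² = 1.436e+04 m², 10·log₁₀ of that is 41.570 dB.
L_p = 92 − 41.570 = 50.43 dB.

50.4 dB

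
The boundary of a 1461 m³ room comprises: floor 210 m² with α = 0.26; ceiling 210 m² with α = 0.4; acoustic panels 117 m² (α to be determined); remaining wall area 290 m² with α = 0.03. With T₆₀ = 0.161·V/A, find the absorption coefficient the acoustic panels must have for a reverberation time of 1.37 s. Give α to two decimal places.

Required total absorption A = 0.161·1461/1.37 = 171.69 m².
Absorption from the other surfaces = 210·0.26 + 210·0.4 + 290·0.03 = 147.30 m², so the acoustic panels must supply 24.39 m² over 117 m².
α = 24.39/117 = 0.208.

0.21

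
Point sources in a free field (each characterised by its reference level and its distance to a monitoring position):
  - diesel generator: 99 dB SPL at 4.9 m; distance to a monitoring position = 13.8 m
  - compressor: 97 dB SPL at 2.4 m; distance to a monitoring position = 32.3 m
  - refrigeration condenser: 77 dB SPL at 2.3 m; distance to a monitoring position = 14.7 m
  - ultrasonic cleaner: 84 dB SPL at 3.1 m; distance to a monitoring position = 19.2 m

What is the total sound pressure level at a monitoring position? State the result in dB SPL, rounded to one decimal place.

First find each source's level at the receiver (point-source: −20·log₁₀(r/r_ref)), then combine on an intensity basis.
diesel generator: 99 − 20·log₁₀(13.8/4.9) = 99 − 8.99 = 90.01 dB SPL.
compressor: 97 − 20·log₁₀(32.3/2.4) = 97 − 22.58 = 74.42 dB SPL.
refrigeration condenser: 77 − 20·log₁₀(14.7/2.3) = 77 − 16.11 = 60.89 dB SPL.
ultrasonic cleaner: 84 − 20·log₁₀(19.2/3.1) = 84 − 15.84 = 68.16 dB SPL.
Σ 10^(L/10) = 1.037e+09 → L_total = 10·log₁₀(1.037e+09) = 90.16 dB SPL.

90.2 dB SPL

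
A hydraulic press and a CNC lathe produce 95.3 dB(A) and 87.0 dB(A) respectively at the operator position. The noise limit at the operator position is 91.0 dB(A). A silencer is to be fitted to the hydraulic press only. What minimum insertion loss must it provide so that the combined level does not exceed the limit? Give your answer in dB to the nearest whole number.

Everything except the hydraulic press sums to 10^(87.0/10) = 5.012e+08 in linear terms, 87.00 dB(A).
The limit corresponds to 10^(91.0/10) = 1.259e+09; subtracting the fixed part leaves 7.577e+08 for the hydraulic press, i.e. 88.80 dB(A).
Required insertion loss = 95.3 − 88.80 = 6.50 dB.

7 dB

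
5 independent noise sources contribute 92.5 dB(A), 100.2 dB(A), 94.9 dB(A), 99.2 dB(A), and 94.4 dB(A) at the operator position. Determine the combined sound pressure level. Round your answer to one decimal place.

104.2 dB(A)

Incoherent sources combine by intensity addition: L_total = 10·log₁₀(Σ 10^(L_i/10)).
Σ 10^(L/10) = 10^(92.5/10) + 10^(100.2/10) + 10^(94.9/10) + 10^(99.2/10) + 10^(94.4/10) = 2.641e+10.
L_total = 10·log₁₀(2.641e+10) = 104.22 dB(A).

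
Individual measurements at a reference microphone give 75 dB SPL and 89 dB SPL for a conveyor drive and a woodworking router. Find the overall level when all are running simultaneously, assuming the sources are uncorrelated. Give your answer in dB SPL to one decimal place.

For uncorrelated sources the intensities add, so convert each level to linear form, sum, and take 10·log₁₀ of the total.
Σ 10^(L/10) = 10^(75/10) + 10^(89/10) = 8.260e+08.
L_total = 10·log₁₀(8.260e+08) = 89.17 dB SPL.

89.2 dB SPL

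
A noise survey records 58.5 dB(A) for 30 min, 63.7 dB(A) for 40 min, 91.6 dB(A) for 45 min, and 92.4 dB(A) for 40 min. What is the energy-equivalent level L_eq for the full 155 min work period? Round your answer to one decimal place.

89.4 dB(A)

Weight each interval's intensity by its duration and average over T = 155 min:
Σ tᵢ·10^(Lᵢ/10) = 30·10^(58.5/10) + 40·10^(63.7/10) + 45·10^(91.6/10) + 40·10^(92.4/10) = 1.347e+11.
L_eq = 10·log₁₀(1.347e+11/155) = 89.39 dB(A).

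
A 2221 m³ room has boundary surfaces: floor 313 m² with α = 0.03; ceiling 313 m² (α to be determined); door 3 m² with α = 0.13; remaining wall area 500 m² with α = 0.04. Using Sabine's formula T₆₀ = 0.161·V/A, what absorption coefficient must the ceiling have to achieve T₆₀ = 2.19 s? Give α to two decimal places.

0.43

Required total absorption A = 0.161·2221/2.19 = 163.28 m².
Absorption from the other surfaces = 313·0.03 + 3·0.13 + 500·0.04 = 29.78 m², so the ceiling must supply 133.50 m² over 313 m².
α = 133.50/313 = 0.427.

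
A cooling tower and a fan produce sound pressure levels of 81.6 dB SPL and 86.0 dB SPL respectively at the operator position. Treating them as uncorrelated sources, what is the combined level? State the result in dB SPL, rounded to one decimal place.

87.3 dB SPL

For uncorrelated sources the intensities add, so convert each level to linear form, sum, and take 10·log₁₀ of the total.
Σ 10^(L/10) = 10^(81.6/10) + 10^(86.0/10) = 5.427e+08.
L_total = 10·log₁₀(5.427e+08) = 87.35 dB SPL.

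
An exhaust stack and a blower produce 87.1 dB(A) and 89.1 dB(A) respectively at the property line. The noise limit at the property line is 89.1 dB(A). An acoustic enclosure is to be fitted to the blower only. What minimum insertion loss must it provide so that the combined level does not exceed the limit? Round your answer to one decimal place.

Everything except the blower sums to 10^(87.1/10) = 5.129e+08 in linear terms, 87.10 dB(A).
The limit corresponds to 10^(89.1/10) = 8.128e+08; subtracting the fixed part leaves 3.000e+08 for the blower, i.e. 84.77 dB(A).
So the blower must be reduced from 89.1 to 84.77 dB(A): IL = 4.33 dB.

4.3 dB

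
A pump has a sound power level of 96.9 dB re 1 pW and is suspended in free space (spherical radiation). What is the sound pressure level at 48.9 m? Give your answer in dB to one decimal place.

52.1 dB

The power spreads over a sphere of area 4π·r², so L_p = L_w − 10·log₁₀(4π·r²).
4π·r² = 3.005e+04 m², 10·log₁₀ of that is 44.778 dB.
L_p = 96.9 − 44.778 = 52.12 dB.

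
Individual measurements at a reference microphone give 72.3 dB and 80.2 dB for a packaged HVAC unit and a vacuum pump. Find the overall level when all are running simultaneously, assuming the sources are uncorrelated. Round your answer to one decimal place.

80.9 dB

Incoherent sources combine by intensity addition: L_total = 10·log₁₀(Σ 10^(L_i/10)).
Σ 10^(L/10) = 10^(72.3/10) + 10^(80.2/10) = 1.217e+08.
L_total = 10·log₁₀(1.217e+08) = 80.85 dB.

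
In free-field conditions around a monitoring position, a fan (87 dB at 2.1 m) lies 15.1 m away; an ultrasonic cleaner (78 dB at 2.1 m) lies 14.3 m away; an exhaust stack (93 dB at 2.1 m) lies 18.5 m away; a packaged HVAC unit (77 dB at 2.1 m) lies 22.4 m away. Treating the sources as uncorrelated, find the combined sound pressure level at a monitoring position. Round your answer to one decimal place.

First find each source's level at the receiver (point-source: −20·log₁₀(r/r_ref)), then combine on an intensity basis.
fan: 87 − 20·log₁₀(15.1/2.1) = 87 − 17.14 = 69.86 dB.
ultrasonic cleaner: 78 − 20·log₁₀(14.3/2.1) = 78 − 16.66 = 61.34 dB.
exhaust stack: 93 − 20·log₁₀(18.5/2.1) = 93 − 18.90 = 74.10 dB.
packaged HVAC unit: 77 − 20·log₁₀(22.4/2.1) = 77 − 20.56 = 56.44 dB.
Σ 10^(L/10) = 3.720e+07 → L_total = 10·log₁₀(3.720e+07) = 75.71 dB.

75.7 dB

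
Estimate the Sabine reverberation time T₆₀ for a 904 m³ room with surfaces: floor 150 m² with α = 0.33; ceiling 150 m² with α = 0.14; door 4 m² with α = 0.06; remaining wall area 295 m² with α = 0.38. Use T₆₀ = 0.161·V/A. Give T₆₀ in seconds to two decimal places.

Total absorption A = 150·0.33 + 150·0.14 + 4·0.06 + 295·0.38 = 182.84 m² sabins.
T₆₀ = 0.161·V/A = 0.161·904/182.84 = 0.796 s.

0.80 s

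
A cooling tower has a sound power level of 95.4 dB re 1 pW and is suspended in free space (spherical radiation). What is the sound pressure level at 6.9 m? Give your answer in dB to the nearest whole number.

L_p = L_w − 10·log₁₀(4π·r²) with r = 6.9 m.
4π·r² = 598.3 m², 10·log₁₀ of that is 27.769 dB.
L_p = 95.4 − 27.769 = 67.63 dB.

68 dB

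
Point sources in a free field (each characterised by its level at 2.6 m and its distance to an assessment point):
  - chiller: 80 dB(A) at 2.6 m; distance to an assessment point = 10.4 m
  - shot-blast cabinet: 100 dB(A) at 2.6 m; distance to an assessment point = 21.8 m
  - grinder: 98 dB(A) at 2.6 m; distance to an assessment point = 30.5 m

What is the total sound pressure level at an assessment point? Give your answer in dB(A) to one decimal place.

82.9 dB(A)

First find each source's level at the receiver (point-source: −20·log₁₀(r/r_ref)), then combine on an intensity basis.
chiller: 80 − 20·log₁₀(10.4/2.6) = 80 − 12.04 = 67.96 dB(A).
shot-blast cabinet: 100 − 20·log₁₀(21.8/2.6) = 100 − 18.47 = 81.53 dB(A).
grinder: 98 − 20·log₁₀(30.5/2.6) = 98 − 21.39 = 76.61 dB(A).
Σ 10^(L/10) = 1.943e+08 → L_total = 10·log₁₀(1.943e+08) = 82.89 dB(A).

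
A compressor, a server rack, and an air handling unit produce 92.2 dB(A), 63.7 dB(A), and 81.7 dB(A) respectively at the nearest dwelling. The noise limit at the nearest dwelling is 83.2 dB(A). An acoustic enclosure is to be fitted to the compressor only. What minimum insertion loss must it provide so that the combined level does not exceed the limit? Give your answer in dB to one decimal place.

Everything except the compressor sums to 10^(63.7/10) + 10^(81.7/10) = 1.503e+08 in linear terms, 81.77 dB(A).
The limit corresponds to 10^(83.2/10) = 2.089e+08; subtracting the fixed part leaves 5.867e+07 for the compressor, i.e. 77.68 dB(A).
Required insertion loss = 92.2 − 77.68 = 14.52 dB.

14.5 dB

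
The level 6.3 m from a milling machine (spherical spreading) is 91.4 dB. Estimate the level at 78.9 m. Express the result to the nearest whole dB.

Spherical spreading from a point source gives a 20·log₁₀(r₂/r₁) drop.
L₂ = 91.4 − 20·log₁₀(78.9/6.3) = 91.4 − 21.955 = 69.45 dB.

69 dB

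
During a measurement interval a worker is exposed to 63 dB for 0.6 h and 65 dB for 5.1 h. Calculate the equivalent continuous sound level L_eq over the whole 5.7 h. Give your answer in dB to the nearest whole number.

L_eq = 10·log₁₀[(1/T)·Σ tᵢ·10^(Lᵢ/10)] with T = 5.7 h.
Σ tᵢ·10^(Lᵢ/10) = 0.6·10^(63/10) + 5.1·10^(65/10) = 1.732e+07.
L_eq = 10·log₁₀(1.732e+07/5.7) = 64.83 dB.

65 dB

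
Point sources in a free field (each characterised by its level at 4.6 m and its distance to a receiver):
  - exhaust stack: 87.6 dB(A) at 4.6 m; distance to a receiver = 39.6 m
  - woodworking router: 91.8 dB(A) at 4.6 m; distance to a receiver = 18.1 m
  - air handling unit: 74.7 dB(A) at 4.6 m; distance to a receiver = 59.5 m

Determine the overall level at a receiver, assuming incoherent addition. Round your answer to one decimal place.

80.2 dB(A)

First find each source's level at the receiver (point-source: −20·log₁₀(r/r_ref)), then combine on an intensity basis.
exhaust stack: 87.6 − 20·log₁₀(39.6/4.6) = 87.6 − 18.70 = 68.90 dB(A).
woodworking router: 91.8 − 20·log₁₀(18.1/4.6) = 91.8 − 11.90 = 79.90 dB(A).
air handling unit: 74.7 − 20·log₁₀(59.5/4.6) = 74.7 − 22.24 = 52.46 dB(A).
Σ 10^(L/10) = 1.057e+08 → L_total = 10·log₁₀(1.057e+08) = 80.24 dB(A).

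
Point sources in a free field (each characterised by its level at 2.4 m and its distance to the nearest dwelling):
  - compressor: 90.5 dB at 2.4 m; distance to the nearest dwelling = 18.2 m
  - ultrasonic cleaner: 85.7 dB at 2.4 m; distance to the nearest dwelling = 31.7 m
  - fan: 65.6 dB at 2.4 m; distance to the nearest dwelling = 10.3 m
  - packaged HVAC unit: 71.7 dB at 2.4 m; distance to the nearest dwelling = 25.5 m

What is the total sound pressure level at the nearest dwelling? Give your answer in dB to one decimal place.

73.4 dB

Apply inverse-square spreading to bring every level to the receiver, then sum 10^(L/10).
compressor: 90.5 − 20·log₁₀(18.2/2.4) = 90.5 − 17.60 = 72.90 dB.
ultrasonic cleaner: 85.7 − 20·log₁₀(31.7/2.4) = 85.7 − 22.42 = 63.28 dB.
fan: 65.6 − 20·log₁₀(10.3/2.4) = 65.6 − 12.65 = 52.95 dB.
packaged HVAC unit: 71.7 − 20·log₁₀(25.5/2.4) = 71.7 − 20.53 = 51.17 dB.
Σ 10^(L/10) = 2.197e+07 → L_total = 10·log₁₀(2.197e+07) = 73.42 dB.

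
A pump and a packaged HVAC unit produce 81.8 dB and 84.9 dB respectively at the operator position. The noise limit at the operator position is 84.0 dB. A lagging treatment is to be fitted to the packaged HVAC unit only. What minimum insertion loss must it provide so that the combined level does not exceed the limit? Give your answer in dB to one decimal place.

4.9 dB

Fixed contribution from the other source: Σ 10^(L/10) = 10^(81.8/10) = 1.514e+08 (81.80 dB).
The limit corresponds to 10^(84.0/10) = 2.512e+08; subtracting the fixed part leaves 9.983e+07 for the packaged HVAC unit, i.e. 79.99 dB.
So the packaged HVAC unit must be reduced from 84.9 to 79.99 dB: IL = 4.91 dB.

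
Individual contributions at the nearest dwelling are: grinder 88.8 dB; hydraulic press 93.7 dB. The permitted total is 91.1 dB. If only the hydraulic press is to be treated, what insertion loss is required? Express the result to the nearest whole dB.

6 dB

Fixed contribution from the other source: Σ 10^(L/10) = 10^(88.8/10) = 7.586e+08 (88.80 dB).
The limit corresponds to 10^(91.1/10) = 1.288e+09; subtracting the fixed part leaves 5.297e+08 for the hydraulic press, i.e. 87.24 dB.
So the hydraulic press must be reduced from 93.7 to 87.24 dB: IL = 6.46 dB.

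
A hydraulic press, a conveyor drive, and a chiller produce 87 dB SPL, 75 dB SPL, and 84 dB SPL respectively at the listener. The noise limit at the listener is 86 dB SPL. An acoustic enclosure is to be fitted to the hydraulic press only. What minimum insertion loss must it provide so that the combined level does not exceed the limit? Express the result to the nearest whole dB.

6 dB

Everything except the hydraulic press sums to 10^(75/10) + 10^(84/10) = 2.828e+08 in linear terms, 84.51 dB SPL.
To meet 86 dB SPL overall, the treated hydraulic press may contribute at most 10^(86/10) − 2.828e+08 = 1.153e+08, i.e. 80.62 dB SPL.
So the hydraulic press must be reduced from 87 to 80.62 dB SPL: IL = 6.38 dB.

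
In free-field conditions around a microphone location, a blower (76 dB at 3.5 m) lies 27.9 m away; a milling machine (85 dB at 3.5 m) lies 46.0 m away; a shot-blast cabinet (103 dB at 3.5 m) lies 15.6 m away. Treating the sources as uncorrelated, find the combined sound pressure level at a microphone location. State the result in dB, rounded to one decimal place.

90.0 dB

First find each source's level at the receiver (point-source: −20·log₁₀(r/r_ref)), then combine on an intensity basis.
blower: 76 − 20·log₁₀(27.9/3.5) = 76 − 18.03 = 57.97 dB.
milling machine: 85 − 20·log₁₀(46.0/3.5) = 85 − 22.37 = 62.63 dB.
shot-blast cabinet: 103 − 20·log₁₀(15.6/3.5) = 103 − 12.98 = 90.02 dB.
Σ 10^(L/10) = 1.007e+09 → L_total = 10·log₁₀(1.007e+09) = 90.03 dB.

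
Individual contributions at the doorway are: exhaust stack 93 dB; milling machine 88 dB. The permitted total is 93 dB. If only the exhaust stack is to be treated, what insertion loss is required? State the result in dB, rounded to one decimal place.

1.7 dB

Fixed contribution from the other source: Σ 10^(L/10) = 10^(88/10) = 6.310e+08 (88.00 dB).
To meet 93 dB overall, the treated exhaust stack may contribute at most 10^(93/10) − 6.310e+08 = 1.364e+09, i.e. 91.35 dB.
Required insertion loss = 93 − 91.35 = 1.65 dB.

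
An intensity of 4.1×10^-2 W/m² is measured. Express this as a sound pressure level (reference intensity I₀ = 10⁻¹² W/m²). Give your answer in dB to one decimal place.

106.1 dB

L = 10·log₁₀(I/I₀) = 10·log₁₀(4.1×10^-2/10⁻¹²) = 10·log₁₀(4.1×10^10).
L = 10·(0.6128 + 10) = 106.13 dB.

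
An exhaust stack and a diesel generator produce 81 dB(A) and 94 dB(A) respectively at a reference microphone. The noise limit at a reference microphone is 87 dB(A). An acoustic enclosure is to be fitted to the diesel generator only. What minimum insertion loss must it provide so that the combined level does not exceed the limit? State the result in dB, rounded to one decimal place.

8.3 dB

Everything except the diesel generator sums to 10^(81/10) = 1.259e+08 in linear terms, 81.00 dB(A).
To meet 87 dB(A) overall, the treated diesel generator may contribute at most 10^(87/10) − 1.259e+08 = 3.753e+08, i.e. 85.74 dB(A).
So the diesel generator must be reduced from 94 to 85.74 dB(A): IL = 8.26 dB.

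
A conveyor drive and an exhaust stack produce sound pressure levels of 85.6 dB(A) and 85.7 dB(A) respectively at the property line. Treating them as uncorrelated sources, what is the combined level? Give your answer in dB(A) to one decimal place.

Incoherent sources combine by intensity addition: L_total = 10·log₁₀(Σ 10^(L_i/10)).
Σ 10^(L/10) = 10^(85.6/10) + 10^(85.7/10) = 7.346e+08.
L_total = 10·log₁₀(7.346e+08) = 88.66 dB(A).

88.7 dB(A)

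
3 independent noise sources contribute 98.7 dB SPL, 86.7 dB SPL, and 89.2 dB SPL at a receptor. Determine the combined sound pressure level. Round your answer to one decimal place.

For uncorrelated sources the intensities add, so convert each level to linear form, sum, and take 10·log₁₀ of the total.
Σ 10^(L/10) = 10^(98.7/10) + 10^(86.7/10) + 10^(89.2/10) = 8.713e+09.
L_total = 10·log₁₀(8.713e+09) = 99.40 dB SPL.

99.4 dB SPL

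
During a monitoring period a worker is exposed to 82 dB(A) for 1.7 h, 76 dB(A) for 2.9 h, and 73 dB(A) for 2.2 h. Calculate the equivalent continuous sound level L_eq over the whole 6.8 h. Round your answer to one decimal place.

Weight each interval's intensity by its duration and average over T = 6.8 h:
Σ tᵢ·10^(Lᵢ/10) = 1.7·10^(82/10) + 2.9·10^(76/10) + 2.2·10^(73/10) = 4.288e+08.
L_eq = 10·log₁₀(4.288e+08/6.8) = 78.00 dB(A).

78.0 dB(A)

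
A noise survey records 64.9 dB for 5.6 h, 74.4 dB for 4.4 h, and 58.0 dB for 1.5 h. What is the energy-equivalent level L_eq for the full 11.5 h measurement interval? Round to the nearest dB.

The energy average is taken in the linear domain: L_eq = 10·log₁₀[(Σ tᵢ·10^(Lᵢ/10))/T], T = 11.5 h.
Σ tᵢ·10^(Lᵢ/10) = 5.6·10^(64.9/10) + 4.4·10^(74.4/10) + 1.5·10^(58.0/10) = 1.394e+08.
L_eq = 10·log₁₀(1.394e+08/11.5) = 70.84 dB.

71 dB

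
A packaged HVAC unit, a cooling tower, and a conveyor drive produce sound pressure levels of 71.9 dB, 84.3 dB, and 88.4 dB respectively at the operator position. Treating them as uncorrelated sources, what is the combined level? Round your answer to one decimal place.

89.9 dB

For uncorrelated sources the intensities add, so convert each level to linear form, sum, and take 10·log₁₀ of the total.
Σ 10^(L/10) = 10^(71.9/10) + 10^(84.3/10) + 10^(88.4/10) = 9.765e+08.
L_total = 10·log₁₀(9.765e+08) = 89.90 dB.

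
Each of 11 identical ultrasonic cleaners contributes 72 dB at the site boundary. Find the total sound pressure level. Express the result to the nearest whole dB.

82 dB

L_total = L₁ + 10·log₁₀ N for N identical incoherent sources.
L_total = 72 + 10·log₁₀(11) = 72 + 10.414 = 82.41 dB.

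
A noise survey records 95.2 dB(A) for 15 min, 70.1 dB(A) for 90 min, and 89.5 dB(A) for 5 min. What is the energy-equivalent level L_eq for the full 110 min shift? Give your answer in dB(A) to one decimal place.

Weight each interval's intensity by its duration and average over T = 110 min:
Σ tᵢ·10^(Lᵢ/10) = 15·10^(95.2/10) + 90·10^(70.1/10) + 5·10^(89.5/10) = 5.505e+10.
L_eq = 10·log₁₀(5.505e+10/110) = 86.99 dB(A).

87.0 dB(A)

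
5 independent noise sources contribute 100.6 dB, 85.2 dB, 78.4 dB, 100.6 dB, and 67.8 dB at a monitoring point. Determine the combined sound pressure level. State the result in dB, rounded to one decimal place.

103.7 dB

For uncorrelated sources the intensities add, so convert each level to linear form, sum, and take 10·log₁₀ of the total.
Σ 10^(L/10) = 10^(100.6/10) + 10^(85.2/10) + 10^(78.4/10) + 10^(100.6/10) + 10^(67.8/10) = 2.337e+10.
L_total = 10·log₁₀(2.337e+10) = 103.69 dB.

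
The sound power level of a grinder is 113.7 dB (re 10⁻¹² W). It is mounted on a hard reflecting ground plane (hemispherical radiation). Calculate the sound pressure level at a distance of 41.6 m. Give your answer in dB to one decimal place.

73.3 dB

The power spreads over a hemisphere of area 2π·r², so L_p = L_w − 10·log₁₀(2π·r²).
2π·r² = 1.087e+04 m², 10·log₁₀ of that is 40.364 dB.
L_p = 113.7 − 40.364 = 73.34 dB.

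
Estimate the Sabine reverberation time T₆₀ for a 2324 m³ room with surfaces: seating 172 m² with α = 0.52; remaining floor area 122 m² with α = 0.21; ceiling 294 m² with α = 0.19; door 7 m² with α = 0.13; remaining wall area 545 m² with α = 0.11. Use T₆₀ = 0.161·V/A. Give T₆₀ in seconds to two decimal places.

1.61 s

A = Σ Sᵢαᵢ = 172·0.52 + 122·0.21 + 294·0.19 + 7·0.13 + 545·0.11 = 231.78 m².
T₆₀ = 0.161 × 2324 / 231.78 = 1.614 s.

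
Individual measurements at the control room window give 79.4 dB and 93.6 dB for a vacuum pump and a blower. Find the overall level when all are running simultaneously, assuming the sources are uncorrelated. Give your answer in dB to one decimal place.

Incoherent sources combine by intensity addition: L_total = 10·log₁₀(Σ 10^(L_i/10)).
Σ 10^(L/10) = 10^(79.4/10) + 10^(93.6/10) = 2.378e+09.
L_total = 10·log₁₀(2.378e+09) = 93.76 dB.

93.8 dB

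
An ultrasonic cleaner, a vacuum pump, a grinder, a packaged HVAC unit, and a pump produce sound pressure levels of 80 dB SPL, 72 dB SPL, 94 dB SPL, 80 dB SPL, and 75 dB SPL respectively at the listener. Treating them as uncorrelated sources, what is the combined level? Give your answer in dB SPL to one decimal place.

For uncorrelated sources the intensities add, so convert each level to linear form, sum, and take 10·log₁₀ of the total.
Σ 10^(L/10) = 10^(80/10) + 10^(72/10) + 10^(94/10) + 10^(80/10) + 10^(75/10) = 2.759e+09.
L_total = 10·log₁₀(2.759e+09) = 94.41 dB SPL.

94.4 dB SPL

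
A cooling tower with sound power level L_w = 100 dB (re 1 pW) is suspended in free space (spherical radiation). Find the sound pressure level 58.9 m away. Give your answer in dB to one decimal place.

Free-field spherical radiation: L_p = L_w − 10·log₁₀(4π·r²), r = 58.9 m.
4π·r² = 4.36e+04 m², 10·log₁₀ of that is 46.394 dB.
L_p = 100 − 46.394 = 53.61 dB.

53.6 dB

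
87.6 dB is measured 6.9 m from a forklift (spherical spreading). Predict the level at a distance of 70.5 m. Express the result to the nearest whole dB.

67 dB

For a point source, L₂ = L₁ − 20·log₁₀(r₂/r₁).
L₂ = 87.6 − 20·log₁₀(70.5/6.9) = 87.6 − 20.187 = 67.41 dB.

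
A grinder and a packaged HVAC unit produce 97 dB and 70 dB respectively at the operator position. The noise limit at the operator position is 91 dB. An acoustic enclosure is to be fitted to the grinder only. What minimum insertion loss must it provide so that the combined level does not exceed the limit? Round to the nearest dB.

Fixed contribution from the other source: Σ 10^(L/10) = 10^(70/10) = 1.000e+07 (70.00 dB).
The limit corresponds to 10^(91/10) = 1.259e+09; subtracting the fixed part leaves 1.249e+09 for the grinder, i.e. 90.97 dB.
Required insertion loss = 97 − 90.97 = 6.03 dB.

6 dB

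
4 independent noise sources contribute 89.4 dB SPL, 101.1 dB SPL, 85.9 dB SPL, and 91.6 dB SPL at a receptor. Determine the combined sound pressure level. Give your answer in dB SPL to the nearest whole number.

102 dB SPL

For uncorrelated sources the intensities add, so convert each level to linear form, sum, and take 10·log₁₀ of the total.
Σ 10^(L/10) = 10^(89.4/10) + 10^(101.1/10) + 10^(85.9/10) + 10^(91.6/10) = 1.559e+10.
L_total = 10·log₁₀(1.559e+10) = 101.93 dB SPL.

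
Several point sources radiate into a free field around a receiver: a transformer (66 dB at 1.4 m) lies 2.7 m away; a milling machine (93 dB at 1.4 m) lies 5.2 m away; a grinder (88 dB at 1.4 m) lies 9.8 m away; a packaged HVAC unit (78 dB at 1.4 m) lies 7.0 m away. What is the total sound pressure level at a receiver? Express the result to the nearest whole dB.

First find each source's level at the receiver (point-source: −20·log₁₀(r/r_ref)), then combine on an intensity basis.
transformer: 66 − 20·log₁₀(2.7/1.4) = 66 − 5.70 = 60.30 dB.
milling machine: 93 − 20·log₁₀(5.2/1.4) = 93 − 11.40 = 81.60 dB.
grinder: 88 − 20·log₁₀(9.8/1.4) = 88 − 16.90 = 71.10 dB.
packaged HVAC unit: 78 − 20·log₁₀(7.0/1.4) = 78 − 13.98 = 64.02 dB.
Σ 10^(L/10) = 1.611e+08 → L_total = 10·log₁₀(1.611e+08) = 82.07 dB.

82 dB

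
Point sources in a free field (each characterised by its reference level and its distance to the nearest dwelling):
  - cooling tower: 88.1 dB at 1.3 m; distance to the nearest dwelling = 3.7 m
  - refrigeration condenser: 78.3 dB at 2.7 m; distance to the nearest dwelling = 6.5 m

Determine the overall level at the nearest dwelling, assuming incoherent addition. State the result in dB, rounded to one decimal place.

79.6 dB

Propagate each source to the receiver with L = L_ref − 20·log₁₀(r/r_ref), then add intensities.
cooling tower: 88.1 − 20·log₁₀(3.7/1.3) = 88.1 − 9.09 = 79.01 dB.
refrigeration condenser: 78.3 − 20·log₁₀(6.5/2.7) = 78.3 − 7.63 = 70.67 dB.
Σ 10^(L/10) = 9.137e+07 → L_total = 10·log₁₀(9.137e+07) = 79.61 dB.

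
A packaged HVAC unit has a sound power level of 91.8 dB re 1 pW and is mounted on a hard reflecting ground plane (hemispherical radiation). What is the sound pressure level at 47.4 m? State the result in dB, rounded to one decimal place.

50.3 dB

Free-field hemispherical radiation: L_p = L_w − 10·log₁₀(2π·r²), r = 47.4 m.
2π·r² = 1.412e+04 m², 10·log₁₀ of that is 41.497 dB.
L_p = 91.8 − 41.497 = 50.30 dB.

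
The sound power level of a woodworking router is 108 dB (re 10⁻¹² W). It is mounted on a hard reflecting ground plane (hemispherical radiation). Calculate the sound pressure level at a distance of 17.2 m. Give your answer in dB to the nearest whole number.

Free-field hemispherical radiation: L_p = L_w − 10·log₁₀(2π·r²), r = 17.2 m.
2π·r² = 1859 m², 10·log₁₀ of that is 32.692 dB.
L_p = 108 − 32.692 = 75.31 dB.

75 dB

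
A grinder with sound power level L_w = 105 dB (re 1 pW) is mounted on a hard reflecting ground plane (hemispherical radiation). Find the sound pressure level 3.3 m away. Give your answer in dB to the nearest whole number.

L_p = L_w − 10·log₁₀(2π·r²) with r = 3.3 m.
2π·r² = 68.42 m², 10·log₁₀ of that is 18.352 dB.
L_p = 105 − 18.352 = 86.65 dB.

87 dB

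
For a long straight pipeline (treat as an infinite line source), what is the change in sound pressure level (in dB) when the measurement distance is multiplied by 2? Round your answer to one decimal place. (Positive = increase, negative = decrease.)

-3.0 dB

With cylindrical spreading the level changes by −10·log₁₀(r₂/r₁).
ΔL = −10·log₁₀(2) = -3.01 dB.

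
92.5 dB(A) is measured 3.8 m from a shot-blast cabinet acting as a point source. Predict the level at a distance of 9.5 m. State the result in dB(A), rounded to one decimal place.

Spherical spreading from a point source gives a 20·log₁₀(r₂/r₁) drop.
L₂ = 92.5 − 20·log₁₀(9.5/3.8) = 92.5 − 7.959 = 84.54 dB(A).

84.5 dB(A)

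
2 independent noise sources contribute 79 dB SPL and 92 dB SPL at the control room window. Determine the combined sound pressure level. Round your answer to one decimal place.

92.2 dB SPL

For uncorrelated sources the intensities add, so convert each level to linear form, sum, and take 10·log₁₀ of the total.
Σ 10^(L/10) = 10^(79/10) + 10^(92/10) = 1.664e+09.
L_total = 10·log₁₀(1.664e+09) = 92.21 dB SPL.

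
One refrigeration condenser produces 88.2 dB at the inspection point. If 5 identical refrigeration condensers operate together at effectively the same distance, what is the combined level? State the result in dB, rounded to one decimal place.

N identical incoherent sources raise the level by 10·log₁₀ N.
L_total = 88.2 + 10·log₁₀(5) = 88.2 + 6.990 = 95.19 dB.

95.2 dB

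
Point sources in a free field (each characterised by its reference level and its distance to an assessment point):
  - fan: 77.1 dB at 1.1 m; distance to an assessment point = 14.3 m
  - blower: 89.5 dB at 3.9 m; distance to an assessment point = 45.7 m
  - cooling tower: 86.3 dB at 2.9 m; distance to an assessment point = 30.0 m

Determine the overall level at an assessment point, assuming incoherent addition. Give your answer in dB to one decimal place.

70.3 dB

Propagate each source to the receiver with L = L_ref − 20·log₁₀(r/r_ref), then add intensities.
fan: 77.1 − 20·log₁₀(14.3/1.1) = 77.1 − 22.28 = 54.82 dB.
blower: 89.5 − 20·log₁₀(45.7/3.9) = 89.5 − 21.38 = 68.12 dB.
cooling tower: 86.3 − 20·log₁₀(30.0/2.9) = 86.3 − 20.29 = 66.01 dB.
Σ 10^(L/10) = 1.078e+07 → L_total = 10·log₁₀(1.078e+07) = 70.33 dB.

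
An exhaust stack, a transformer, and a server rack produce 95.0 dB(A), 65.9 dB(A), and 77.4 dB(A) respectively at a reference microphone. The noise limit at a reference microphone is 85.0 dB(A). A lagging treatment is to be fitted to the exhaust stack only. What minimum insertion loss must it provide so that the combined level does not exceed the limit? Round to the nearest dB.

11 dB

The untreated sources together contribute 10^(65.9/10) + 10^(77.4/10) = 5.884e+07, i.e. 77.70 dB(A).
To meet 85.0 dB(A) overall, the treated exhaust stack may contribute at most 10^(85.0/10) − 5.884e+07 = 2.574e+08, i.e. 84.11 dB(A).
So the exhaust stack must be reduced from 95.0 to 84.11 dB(A): IL = 10.89 dB.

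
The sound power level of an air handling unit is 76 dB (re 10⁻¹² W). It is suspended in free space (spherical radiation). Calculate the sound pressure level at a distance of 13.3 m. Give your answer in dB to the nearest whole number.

43 dB

The power spreads over a sphere of area 4π·r², so L_p = L_w − 10·log₁₀(4π·r²).
4π·r² = 2223 m², 10·log₁₀ of that is 33.469 dB.
L_p = 76 − 33.469 = 42.53 dB.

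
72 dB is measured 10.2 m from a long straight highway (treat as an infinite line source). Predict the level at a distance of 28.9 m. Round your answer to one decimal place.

67.5 dB

For a line source, L₂ = L₁ − 10·log₁₀(r₂/r₁).
L₂ = 72 − 10·log₁₀(28.9/10.2) = 72 − 4.523 = 67.48 dB.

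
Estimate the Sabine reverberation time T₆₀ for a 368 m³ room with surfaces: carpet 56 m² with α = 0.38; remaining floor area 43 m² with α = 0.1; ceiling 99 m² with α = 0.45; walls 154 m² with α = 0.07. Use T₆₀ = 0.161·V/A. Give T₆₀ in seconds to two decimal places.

0.73 s

Total absorption A = 56·0.38 + 43·0.1 + 99·0.45 + 154·0.07 = 80.91 m² sabins.
T₆₀ = 0.161·V/A = 0.161·368/80.91 = 0.732 s.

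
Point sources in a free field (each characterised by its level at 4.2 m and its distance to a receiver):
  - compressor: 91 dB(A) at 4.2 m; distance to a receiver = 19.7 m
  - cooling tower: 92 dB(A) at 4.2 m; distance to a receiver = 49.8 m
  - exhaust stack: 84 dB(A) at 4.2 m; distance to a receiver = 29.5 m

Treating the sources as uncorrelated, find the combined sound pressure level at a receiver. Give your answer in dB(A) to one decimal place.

Apply inverse-square spreading to bring every level to the receiver, then sum 10^(L/10).
compressor: 91 − 20·log₁₀(19.7/4.2) = 91 − 13.42 = 77.58 dB(A).
cooling tower: 92 − 20·log₁₀(49.8/4.2) = 92 − 21.48 = 70.52 dB(A).
exhaust stack: 84 − 20·log₁₀(29.5/4.2) = 84 − 16.93 = 67.07 dB(A).
Σ 10^(L/10) = 7.359e+07 → L_total = 10·log₁₀(7.359e+07) = 78.67 dB(A).

78.7 dB(A)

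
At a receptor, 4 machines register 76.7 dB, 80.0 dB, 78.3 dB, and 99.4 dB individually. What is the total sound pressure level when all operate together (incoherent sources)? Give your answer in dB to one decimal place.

99.5 dB

Incoherent sources combine by intensity addition: L_total = 10·log₁₀(Σ 10^(L_i/10)).
Σ 10^(L/10) = 10^(76.7/10) + 10^(80.0/10) + 10^(78.3/10) + 10^(99.4/10) = 8.924e+09.
L_total = 10·log₁₀(8.924e+09) = 99.51 dB.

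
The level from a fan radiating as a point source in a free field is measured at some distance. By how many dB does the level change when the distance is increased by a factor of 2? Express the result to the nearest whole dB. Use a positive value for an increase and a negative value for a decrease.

Point-source spreading: ΔL = −20·log₁₀(r₂/r₁).
ΔL = −20·log₁₀(2) = -6.02 dB.

-6 dB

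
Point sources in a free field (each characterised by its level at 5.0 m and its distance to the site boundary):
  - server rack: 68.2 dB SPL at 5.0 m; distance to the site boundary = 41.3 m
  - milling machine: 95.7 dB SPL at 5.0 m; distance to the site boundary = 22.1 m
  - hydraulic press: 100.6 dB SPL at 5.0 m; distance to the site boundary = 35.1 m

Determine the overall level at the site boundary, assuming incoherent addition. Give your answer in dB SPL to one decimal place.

Propagate each source to the receiver with L = L_ref − 20·log₁₀(r/r_ref), then add intensities.
server rack: 68.2 − 20·log₁₀(41.3/5.0) = 68.2 − 18.34 = 49.86 dB SPL.
milling machine: 95.7 − 20·log₁₀(22.1/5.0) = 95.7 − 12.91 = 82.79 dB SPL.
hydraulic press: 100.6 − 20·log₁₀(35.1/5.0) = 100.6 − 16.93 = 83.67 dB SPL.
Σ 10^(L/10) = 4.233e+08 → L_total = 10·log₁₀(4.233e+08) = 86.27 dB SPL.

86.3 dB SPL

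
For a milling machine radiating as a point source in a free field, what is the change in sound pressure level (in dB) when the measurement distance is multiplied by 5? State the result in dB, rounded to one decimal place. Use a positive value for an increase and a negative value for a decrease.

A point source loses 6 dB per doubling of distance; generally ΔL = −20·log₁₀(r₂/r₁).
ΔL = −20·log₁₀(5) = -13.98 dB.

-14.0 dB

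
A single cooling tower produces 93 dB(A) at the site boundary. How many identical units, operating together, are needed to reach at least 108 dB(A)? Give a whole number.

The shortfall is 108 − 93 = 15.0 dB, and N units add 10·log₁₀ N, so need 10·log₁₀ N ≥ 15.0.
N ≥ 10^(15.0/10) = 31.623, so N = 32.

32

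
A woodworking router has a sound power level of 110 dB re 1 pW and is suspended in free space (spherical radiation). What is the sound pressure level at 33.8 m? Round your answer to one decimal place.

The power spreads over a sphere of area 4π·r², so L_p = L_w − 10·log₁₀(4π·r²).
4π·r² = 1.436e+04 m², 10·log₁₀ of that is 41.570 dB.
L_p = 110 − 41.570 = 68.43 dB.

68.4 dB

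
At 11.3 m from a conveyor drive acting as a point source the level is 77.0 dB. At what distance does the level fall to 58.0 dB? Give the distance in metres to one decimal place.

Point-source spreading drops the level by 20·log₁₀(r₂/r₁); inverting, r₂/r₁ = 10^(ΔL/20).
r₂ = 11.3·10^((77.0−58.0)/20) = 11.3·10^(19.0/20) = 100.71 m.

100.7 m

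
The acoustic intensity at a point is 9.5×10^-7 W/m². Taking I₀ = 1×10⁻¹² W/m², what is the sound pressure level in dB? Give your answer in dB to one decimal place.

I/I₀ = 9.5×10^-7/10⁻¹² = 9.5×10^5, and L = 10·log₁₀(I/I₀).
L = 10·(0.9777 + 5) = 59.78 dB.

59.8 dB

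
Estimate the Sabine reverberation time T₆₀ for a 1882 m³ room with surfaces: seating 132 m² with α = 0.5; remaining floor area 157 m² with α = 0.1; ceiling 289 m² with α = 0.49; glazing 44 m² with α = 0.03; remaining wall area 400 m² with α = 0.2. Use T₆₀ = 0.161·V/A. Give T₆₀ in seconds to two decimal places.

Summing Sᵢαᵢ: 132·0.5 + 157·0.1 + 289·0.49 + 44·0.03 + 400·0.2 = 304.63 m².
T₆₀ = 0.161·V/A = 0.161·1882/304.63 = 0.995 s.

0.99 s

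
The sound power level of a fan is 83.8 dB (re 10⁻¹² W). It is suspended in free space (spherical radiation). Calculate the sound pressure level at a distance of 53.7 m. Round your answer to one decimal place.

Free-field spherical radiation: L_p = L_w − 10·log₁₀(4π·r²), r = 53.7 m.
4π·r² = 3.624e+04 m², 10·log₁₀ of that is 45.592 dB.
L_p = 83.8 − 45.592 = 38.21 dB.

38.2 dB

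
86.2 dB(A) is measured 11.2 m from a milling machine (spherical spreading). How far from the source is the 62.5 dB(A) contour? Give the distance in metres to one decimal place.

171.5 m

Point-source spreading drops the level by 20·log₁₀(r₂/r₁); inverting, r₂/r₁ = 10^(ΔL/20).
r₂ = 11.2·10^((86.2−62.5)/20) = 11.2·10^(23.7/20) = 171.48 m.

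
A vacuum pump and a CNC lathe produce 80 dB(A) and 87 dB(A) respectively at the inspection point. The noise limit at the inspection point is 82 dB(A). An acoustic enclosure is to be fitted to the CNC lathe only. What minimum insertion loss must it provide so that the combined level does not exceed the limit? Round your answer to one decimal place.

9.3 dB

The untreated sources together contribute 10^(80/10) = 1.000e+08, i.e. 80.00 dB(A).
The limit corresponds to 10^(82/10) = 1.585e+08; subtracting the fixed part leaves 5.849e+07 for the CNC lathe, i.e. 77.67 dB(A).
So the CNC lathe must be reduced from 87 to 77.67 dB(A): IL = 9.33 dB.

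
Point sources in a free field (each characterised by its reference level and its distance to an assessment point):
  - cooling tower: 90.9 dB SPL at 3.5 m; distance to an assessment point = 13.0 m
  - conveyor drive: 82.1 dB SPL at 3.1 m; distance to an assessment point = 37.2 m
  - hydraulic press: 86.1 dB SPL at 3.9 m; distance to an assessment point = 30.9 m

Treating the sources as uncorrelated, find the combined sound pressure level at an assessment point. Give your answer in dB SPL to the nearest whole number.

Apply inverse-square spreading to bring every level to the receiver, then sum 10^(L/10).
cooling tower: 90.9 − 20·log₁₀(13.0/3.5) = 90.9 − 11.40 = 79.50 dB SPL.
conveyor drive: 82.1 − 20·log₁₀(37.2/3.1) = 82.1 − 21.58 = 60.52 dB SPL.
hydraulic press: 86.1 − 20·log₁₀(30.9/3.9) = 86.1 − 17.98 = 68.12 dB SPL.
Σ 10^(L/10) = 9.679e+07 → L_total = 10·log₁₀(9.679e+07) = 79.86 dB SPL.

80 dB SPL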